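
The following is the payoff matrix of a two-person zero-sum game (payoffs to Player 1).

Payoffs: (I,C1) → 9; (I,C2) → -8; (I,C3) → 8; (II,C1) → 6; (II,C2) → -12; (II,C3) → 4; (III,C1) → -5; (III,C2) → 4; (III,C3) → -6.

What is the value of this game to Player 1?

Row minima: I → -8, II → -12, III → -6; maximin = -6.
Column maxima: C1 → 9, C2 → 4, C3 → 8; minimax = 4.
-6 ≠ 4, so there is no saddle point; optimal play is mixed.
II is strictly dominated by I, so Player 1 never plays it.
C1 is strictly dominated by C3 (it gives Player 1 strictly more in every row), so Player 2 never plays it.
On the remaining 2×2 (I, III vs C2, C3):
Let Player 1 play I with probability p. Expected payoff against C2: (-8)p + 4(1−p) = −12p + 4; against C3: 8p + (-6)(1−p) = 14p − 6.
Setting these equal: −12p + 4 = 14p − 6 ⇒ −26p = -10 ⇒ p = 5/13, and the value is (-12)·(5/13) + 4 = -8/13.
For Player 2: with q = P(C2), equating I's and III's payoffs gives −16q + 8 = 10q − 6 ⇒ q = 7/13.

-8/13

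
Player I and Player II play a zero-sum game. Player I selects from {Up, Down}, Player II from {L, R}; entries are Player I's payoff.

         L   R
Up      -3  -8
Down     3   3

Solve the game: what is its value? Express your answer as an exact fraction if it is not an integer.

3

Row minima: Up → -8, Down → 3; maximin = 3.
Column maxima: L → 3, R → 3; minimax = 3.
Since maximin = minimax = 3, there is a saddle point and the value is 3.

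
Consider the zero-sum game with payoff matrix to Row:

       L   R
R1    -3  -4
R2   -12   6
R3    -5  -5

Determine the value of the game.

Row minima: R1 → -4, R2 → -12, R3 → -5; maximin = -4.
Column maxima: L → -3, R → 6; minimax = -3.
-4 ≠ -3, so there is no saddle point; optimal play is mixed.
R3 is strictly dominated by R1, so Row never plays it.
On the remaining 2×2 (R1, R2 vs L, R):
Let Row play R1 with probability p. Expected payoff against L: (-3)p + (-12)(1−p) = 9p − 12; against R: (-4)p + 6(1−p) = −10p + 6.
Setting these equal: 9p − 12 = −10p + 6 ⇒ 19p = 18 ⇒ p = 18/19, and the value is (9)·(18/19) − 12 = -66/19.
For Column: with q = P(L), equating R1's and R2's payoffs gives q − 4 = −18q + 6 ⇒ q = 10/19.

-66/19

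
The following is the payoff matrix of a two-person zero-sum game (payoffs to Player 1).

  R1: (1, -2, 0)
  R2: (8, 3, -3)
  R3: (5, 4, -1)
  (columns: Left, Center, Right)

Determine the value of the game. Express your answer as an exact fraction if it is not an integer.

Row minima: R1 → -2, R2 → -3, R3 → -1; maximin = -1.
Column maxima: Left → 8, Center → 4, Right → 0; minimax = 0.
-1 ≠ 0, so there is no saddle point; optimal play is mixed.
Left is strictly dominated by Center (it gives Player 1 strictly more in every row), so Player 2 never plays it.
With Left eliminated, R2 is strictly dominated by R3 (R3 gives Player 1 strictly more in every remaining column), so Player 1 never plays it.
On the remaining 2×2 (R1, R3 vs Center, Right):
Let Player 1 play R1 with probability p. Expected payoff against Center: (-2)p + 4(1−p) = −6p + 4; against Right: 0p + (-1)(1−p) = p − 1.
Setting these equal: −6p + 4 = p − 1 ⇒ −7p = -5 ⇒ p = 5/7, and the value is (-6)·(5/7) + 4 = -2/7.
For Player 2: with q = P(Center), equating R1's and R3's payoffs gives −2q = 5q − 1 ⇒ q = 1/7.

-2/7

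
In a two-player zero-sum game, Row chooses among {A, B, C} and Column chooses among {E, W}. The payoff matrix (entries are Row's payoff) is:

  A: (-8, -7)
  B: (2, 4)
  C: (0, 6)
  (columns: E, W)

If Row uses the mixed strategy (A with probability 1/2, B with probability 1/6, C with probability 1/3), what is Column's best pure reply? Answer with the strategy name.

E

If Column plays E, Row's expected payoff is (1/2)·(-8) + (1/6)·2 + (1/3)·0 = -11/3.
If Column plays W, Row's expected payoff is (1/2)·(-7) + (1/6)·4 + (1/3)·6 = -5/6.
Column minimizes Row's payoff; the smallest is -11/3, so the best response is E.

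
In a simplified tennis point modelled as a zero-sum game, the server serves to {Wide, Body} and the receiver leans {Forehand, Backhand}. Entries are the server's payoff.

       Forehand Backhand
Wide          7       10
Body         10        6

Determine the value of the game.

Row minima: Wide → 7, Body → 6; maximin = 7.
Column maxima: Forehand → 10, Backhand → 10; minimax = 10.
7 ≠ 10, so there is no saddle point; optimal play is mixed.
Let the server play Wide with probability p. Expected payoff against Forehand: 7p + 10(1−p) = −3p + 10; against Backhand: 10p + 6(1−p) = 4p + 6.
Setting these equal: −3p + 10 = 4p + 6 ⇒ −7p = -4 ⇒ p = 4/7, and the value is (-3)·(4/7) + 10 = 58/7.
For the receiver: with q = P(Forehand), equating Wide's and Body's payoffs gives −3q + 10 = 4q + 6 ⇒ q = 4/7.

58/7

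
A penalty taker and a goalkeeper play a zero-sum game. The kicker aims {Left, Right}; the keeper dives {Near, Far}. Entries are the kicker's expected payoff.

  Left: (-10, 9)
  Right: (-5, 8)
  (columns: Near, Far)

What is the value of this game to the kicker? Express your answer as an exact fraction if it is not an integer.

Row minima: Left → -10, Right → -5; maximin = -5.
Column maxima: Near → -5, Far → 9; minimax = -5.
Since maximin = minimax = -5, there is a saddle point and the value is -5.

-5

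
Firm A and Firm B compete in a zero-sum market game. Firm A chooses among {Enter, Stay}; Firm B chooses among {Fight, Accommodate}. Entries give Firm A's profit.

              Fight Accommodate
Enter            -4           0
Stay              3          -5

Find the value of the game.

Row minima: Enter → -4, Stay → -5; maximin = -4.
Column maxima: Fight → 3, Accommodate → 0; minimax = 0.
-4 ≠ 0, so there is no saddle point; optimal play is mixed.
Let Firm A play Enter with probability p. Expected payoff against Fight: (-4)p + 3(1−p) = −7p + 3; against Accommodate: 0p + (-5)(1−p) = 5p − 5.
Setting these equal: −7p + 3 = 5p − 5 ⇒ −12p = -8 ⇒ p = 2/3, and the value is (-7)·(2/3) + 3 = -5/3.
For Firm B: with q = P(Fight), equating Enter's and Stay's payoffs gives −4q = 8q − 5 ⇒ q = 5/12.

-5/3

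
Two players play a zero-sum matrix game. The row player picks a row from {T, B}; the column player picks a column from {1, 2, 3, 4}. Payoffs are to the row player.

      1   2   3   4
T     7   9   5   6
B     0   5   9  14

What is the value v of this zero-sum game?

Row minima: T → 5, B → 0; maximin = 5.
Column maxima: 1 → 7, 2 → 9, 3 → 9, 4 → 14; minimax = 7.
5 ≠ 7, so there is no saddle point; optimal play is mixed.
2 is strictly dominated by 1 (it gives the row player strictly more in every row), so the column player never plays it.
4 is strictly dominated by 3 (it gives the row player strictly more in every row), so the column player never plays it.
On the remaining 2×2 (T, B vs 1, 3):
Let the row player play T with probability p. Expected payoff against 1: 7p + 0(1−p) = 7p; against 3: 5p + 9(1−p) = −4p + 9.
Setting these equal: 7p = −4p + 9 ⇒ 11p = 9 ⇒ p = 9/11, and the value is (7)·(9/11) = 63/11.
For the column player: with q = P(1), equating T's and B's payoffs gives 2q + 5 = −9q + 9 ⇒ q = 4/11.

63/11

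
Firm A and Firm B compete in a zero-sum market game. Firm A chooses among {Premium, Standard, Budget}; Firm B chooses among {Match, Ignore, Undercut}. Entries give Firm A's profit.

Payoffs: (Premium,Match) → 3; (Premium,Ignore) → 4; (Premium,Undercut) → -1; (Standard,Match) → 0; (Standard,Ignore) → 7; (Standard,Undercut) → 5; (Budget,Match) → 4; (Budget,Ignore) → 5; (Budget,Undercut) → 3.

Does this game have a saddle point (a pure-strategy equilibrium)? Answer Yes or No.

No

Row minima: Premium → -1, Standard → 0, Budget → 3; maximin = 3.
Column maxima: Match → 4, Ignore → 7, Undercut → 5; minimax = 4.
3 ≠ 4, so no pure-strategy equilibrium exists.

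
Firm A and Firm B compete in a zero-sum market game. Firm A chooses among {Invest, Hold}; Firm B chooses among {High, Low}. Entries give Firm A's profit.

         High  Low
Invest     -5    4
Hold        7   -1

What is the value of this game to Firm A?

23/17

Row minima: Invest → -5, Hold → -1; maximin = -1.
Column maxima: High → 7, Low → 4; minimax = 4.
-1 ≠ 4, so there is no saddle point; optimal play is mixed.
Let Firm A play Invest with probability p. Expected payoff against High: (-5)p + 7(1−p) = −12p + 7; against Low: 4p + (-1)(1−p) = 5p − 1.
Setting these equal: −12p + 7 = 5p − 1 ⇒ −17p = -8 ⇒ p = 8/17, and the value is (-12)·(8/17) + 7 = 23/17.
For Firm B: with q = P(High), equating Invest's and Hold's payoffs gives −9q + 4 = 8q − 1 ⇒ q = 5/17.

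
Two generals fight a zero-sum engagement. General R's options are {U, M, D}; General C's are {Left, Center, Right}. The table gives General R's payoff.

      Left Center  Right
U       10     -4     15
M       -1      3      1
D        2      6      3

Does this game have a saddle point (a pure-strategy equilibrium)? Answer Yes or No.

Row minima: U → -4, M → -1, D → 2; maximin = 2.
Column maxima: Left → 10, Center → 6, Right → 15; minimax = 6.
2 ≠ 6, so no pure-strategy equilibrium exists.

No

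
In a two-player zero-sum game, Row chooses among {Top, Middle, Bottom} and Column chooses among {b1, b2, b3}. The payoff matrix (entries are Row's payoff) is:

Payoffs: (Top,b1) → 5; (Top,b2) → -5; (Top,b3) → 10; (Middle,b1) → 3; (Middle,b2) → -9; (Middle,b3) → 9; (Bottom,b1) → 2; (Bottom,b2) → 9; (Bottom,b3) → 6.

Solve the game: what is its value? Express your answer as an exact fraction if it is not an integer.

Row minima: Top → -5, Middle → -9, Bottom → 2; maximin = 2.
Column maxima: b1 → 5, b2 → 9, b3 → 10; minimax = 5.
2 ≠ 5, so there is no saddle point; optimal play is mixed.
Middle is strictly dominated by Top, so Row never plays it.
b3 is strictly dominated by b1 (it gives Row strictly more in every row), so Column never plays it.
On the remaining 2×2 (Top, Bottom vs b1, b2):
Let Row play Top with probability p. Expected payoff against b1: 5p + 2(1−p) = 3p + 2; against b2: (-5)p + 9(1−p) = −14p + 9.
Setting these equal: 3p + 2 = −14p + 9 ⇒ 17p = 7 ⇒ p = 7/17, and the value is (3)·(7/17) + 2 = 55/17.
For Column: with q = P(b1), equating Top's and Bottom's payoffs gives 10q − 5 = −7q + 9 ⇒ q = 14/17.

55/17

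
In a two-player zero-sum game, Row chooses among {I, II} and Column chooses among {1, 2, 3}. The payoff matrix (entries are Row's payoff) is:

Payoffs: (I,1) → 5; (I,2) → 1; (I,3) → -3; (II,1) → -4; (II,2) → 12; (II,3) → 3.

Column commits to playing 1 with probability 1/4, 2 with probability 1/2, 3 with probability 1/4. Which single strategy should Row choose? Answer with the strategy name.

Expected payoff of I: (1/4)·5 + (1/2)·1 + (1/4)·(-3) = 1.
Expected payoff of II: (1/4)·(-4) + (1/2)·12 + (1/4)·3 = 23/4.
The largest is 23/4, so Row's best response is II.

II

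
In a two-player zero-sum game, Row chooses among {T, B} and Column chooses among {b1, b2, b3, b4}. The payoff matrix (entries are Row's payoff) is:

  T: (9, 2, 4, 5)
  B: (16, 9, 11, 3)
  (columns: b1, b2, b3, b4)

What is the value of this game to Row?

Row minima: T → 2, B → 3; maximin = 3.
Column maxima: b1 → 16, b2 → 9, b3 → 11, b4 → 5; minimax = 5.
3 ≠ 5, so there is no saddle point; optimal play is mixed.
b1 is strictly dominated by b2 (it gives Row strictly more in every row), so Column never plays it.
b3 is strictly dominated by b2 (it gives Row strictly more in every row), so Column never plays it.
On the remaining 2×2 (T, B vs b2, b4):
Let Row play T with probability p. Expected payoff against b2: 2p + 9(1−p) = −7p + 9; against b4: 5p + 3(1−p) = 2p + 3.
Setting these equal: −7p + 9 = 2p + 3 ⇒ −9p = -6 ⇒ p = 2/3, and the value is (-7)·(2/3) + 9 = 13/3.
For Column: with q = P(b2), equating T's and B's payoffs gives −3q + 5 = 6q + 3 ⇒ q = 2/9.

13/3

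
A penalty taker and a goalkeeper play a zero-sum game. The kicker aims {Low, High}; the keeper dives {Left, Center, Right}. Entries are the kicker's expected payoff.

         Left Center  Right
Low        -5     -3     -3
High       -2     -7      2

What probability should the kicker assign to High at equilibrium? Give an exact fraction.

Row minima: Low → -5, High → -7; maximin = -5.
Column maxima: Left → -2, Center → -3, Right → 2; minimax = -3.
-5 ≠ -3, so there is no saddle point; optimal play is mixed.
Right is strictly dominated by Left (it gives the kicker strictly more in every row), so the keeper never plays it.
On the remaining 2×2 (Low, High vs Left, Center):
Let the kicker play Low with probability p. Expected payoff against Left: (-5)p + (-2)(1−p) = −3p − 2; against Center: (-3)p + (-7)(1−p) = 4p − 7.
Setting these equal: −3p − 2 = 4p − 7 ⇒ −7p = -5 ⇒ p = 5/7, and the value is (-3)·(5/7) − 2 = -29/7.
For the keeper: with q = P(Left), equating Low's and High's payoffs gives −2q − 3 = 5q − 7 ⇒ q = 4/7.

2/7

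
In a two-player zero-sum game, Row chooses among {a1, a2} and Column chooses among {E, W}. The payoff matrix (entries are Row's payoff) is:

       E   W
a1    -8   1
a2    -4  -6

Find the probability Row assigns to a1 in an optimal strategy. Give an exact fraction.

2/11

Row minima: a1 → -8, a2 → -6; maximin = -6.
Column maxima: E → -4, W → 1; minimax = -4.
-6 ≠ -4, so there is no saddle point; optimal play is mixed.
Let Row play a1 with probability p. Expected payoff against E: (-8)p + (-4)(1−p) = −4p − 4; against W: 1p + (-6)(1−p) = 7p − 6.
Setting these equal: −4p − 4 = 7p − 6 ⇒ −11p = -2 ⇒ p = 2/11, and the value is (-4)·(2/11) − 4 = -52/11.
For Column: with q = P(E), equating a1's and a2's payoffs gives −9q + 1 = 2q − 6 ⇒ q = 7/11.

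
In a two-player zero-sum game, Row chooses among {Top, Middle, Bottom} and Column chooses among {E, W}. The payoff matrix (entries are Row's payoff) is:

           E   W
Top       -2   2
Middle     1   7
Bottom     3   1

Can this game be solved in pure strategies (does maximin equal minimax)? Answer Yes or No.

No

Row minima: Top → -2, Middle → 1, Bottom → 1; maximin = 1.
Column maxima: E → 3, W → 7; minimax = 3.
1 ≠ 3, so no pure-strategy equilibrium exists.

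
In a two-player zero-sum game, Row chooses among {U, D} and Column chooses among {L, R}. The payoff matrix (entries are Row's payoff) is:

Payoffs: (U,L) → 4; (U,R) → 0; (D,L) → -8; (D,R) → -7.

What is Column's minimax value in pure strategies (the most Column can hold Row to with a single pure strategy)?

Column maxima: L → 4, R → 0.
The smallest of these is 0.

0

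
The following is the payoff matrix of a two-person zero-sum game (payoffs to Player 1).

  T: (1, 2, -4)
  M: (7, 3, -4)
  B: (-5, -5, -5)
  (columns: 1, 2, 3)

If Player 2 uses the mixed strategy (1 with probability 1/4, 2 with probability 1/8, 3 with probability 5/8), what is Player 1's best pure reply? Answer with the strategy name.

Expected payoff of T: (1/4)·1 + (1/8)·2 + (5/8)·(-4) = -2.
Expected payoff of M: (1/4)·7 + (1/8)·3 + (5/8)·(-4) = -3/8.
Expected payoff of B: (1/4)·(-5) + (1/8)·(-5) + (5/8)·(-5) = -5.
The largest is -3/8, so Player 1's best response is M.

M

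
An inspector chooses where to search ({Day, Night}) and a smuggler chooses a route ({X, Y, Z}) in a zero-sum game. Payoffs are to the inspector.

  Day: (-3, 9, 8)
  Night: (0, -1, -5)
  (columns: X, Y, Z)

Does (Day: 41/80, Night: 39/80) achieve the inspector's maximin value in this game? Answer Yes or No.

No

Against X this mix gives (41/80)·(-3) + (39/80)·0 = -123/80.
Against Y this mix gives (41/80)·9 + (39/80)·(-1) = 33/8.
Against Z this mix gives (41/80)·8 + (39/80)·(-5) = 133/80.
The smuggler will play X, holding the inspector to -123/80. Shifting weight toward the row that does better against X would raise this floor (the equalizing mix achieves -15/16 against both X and Z), so the proposed strategy is not optimal.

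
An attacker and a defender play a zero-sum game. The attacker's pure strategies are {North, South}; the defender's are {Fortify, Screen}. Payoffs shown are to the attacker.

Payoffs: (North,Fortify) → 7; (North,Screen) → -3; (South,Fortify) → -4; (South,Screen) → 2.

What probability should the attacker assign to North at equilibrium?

Row minima: North → -3, South → -4; maximin = -3.
Column maxima: Fortify → 7, Screen → 2; minimax = 2.
-3 ≠ 2, so there is no saddle point; optimal play is mixed.
Let the attacker play North with probability p. Expected payoff against Fortify: 7p + (-4)(1−p) = 11p − 4; against Screen: (-3)p + 2(1−p) = −5p + 2.
Setting these equal: 11p − 4 = −5p + 2 ⇒ 16p = 6 ⇒ p = 3/8, and the value is (11)·(3/8) − 4 = 1/8.
For the defender: with q = P(Fortify), equating North's and South's payoffs gives 10q − 3 = −6q + 2 ⇒ q = 5/16.

3/8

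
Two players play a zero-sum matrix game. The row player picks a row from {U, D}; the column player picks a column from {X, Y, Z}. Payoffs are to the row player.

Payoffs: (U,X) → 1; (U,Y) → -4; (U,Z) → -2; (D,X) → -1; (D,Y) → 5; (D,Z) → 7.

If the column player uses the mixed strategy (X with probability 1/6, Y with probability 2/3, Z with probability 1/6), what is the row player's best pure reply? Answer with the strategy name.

Expected payoff of U: (1/6)·1 + (2/3)·(-4) + (1/6)·(-2) = -17/6.
Expected payoff of D: (1/6)·(-1) + (2/3)·5 + (1/6)·7 = 13/3.
The largest is 13/3, so the row player's best response is D.

D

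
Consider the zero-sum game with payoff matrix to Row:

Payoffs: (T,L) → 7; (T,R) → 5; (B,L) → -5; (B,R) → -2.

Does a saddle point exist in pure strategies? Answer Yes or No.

Yes

Row minima: T → 5, B → -5; maximin = 5.
Column maxima: L → 7, R → 5; minimax = 5.
maximin = minimax = 5, so a saddle point exists.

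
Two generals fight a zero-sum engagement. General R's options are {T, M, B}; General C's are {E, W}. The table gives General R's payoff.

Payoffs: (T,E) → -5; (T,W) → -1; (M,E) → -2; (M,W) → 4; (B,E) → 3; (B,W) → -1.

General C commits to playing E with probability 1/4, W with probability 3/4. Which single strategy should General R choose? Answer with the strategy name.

M

Expected payoff of T: (1/4)·(-5) + (3/4)·(-1) = -2.
Expected payoff of M: (1/4)·(-2) + (3/4)·4 = 5/2.
Expected payoff of B: (1/4)·3 + (3/4)·(-1) = 0.
The largest is 5/2, so General R's best response is M.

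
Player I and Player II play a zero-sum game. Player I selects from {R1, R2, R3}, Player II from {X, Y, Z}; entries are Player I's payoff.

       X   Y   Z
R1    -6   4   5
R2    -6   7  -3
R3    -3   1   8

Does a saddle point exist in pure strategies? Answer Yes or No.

Yes

Row minima: R1 → -6, R2 → -6, R3 → -3; maximin = -3.
Column maxima: X → -3, Y → 7, Z → 8; minimax = -3.
maximin = minimax = -3, so a saddle point exists.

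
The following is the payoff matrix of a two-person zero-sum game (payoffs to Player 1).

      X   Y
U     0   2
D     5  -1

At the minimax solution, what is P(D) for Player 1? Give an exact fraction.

1/4

Row minima: U → 0, D → -1; maximin = 0.
Column maxima: X → 5, Y → 2; minimax = 2.
0 ≠ 2, so there is no saddle point; optimal play is mixed.
Let Player 1 play U with probability p. Expected payoff against X: 0p + 5(1−p) = −5p + 5; against Y: 2p + (-1)(1−p) = 3p − 1.
Setting these equal: −5p + 5 = 3p − 1 ⇒ −8p = -6 ⇒ p = 3/4, and the value is (-5)·(3/4) + 5 = 5/4.
For Player 2: with q = P(X), equating U's and D's payoffs gives −2q + 2 = 6q − 1 ⇒ q = 3/8.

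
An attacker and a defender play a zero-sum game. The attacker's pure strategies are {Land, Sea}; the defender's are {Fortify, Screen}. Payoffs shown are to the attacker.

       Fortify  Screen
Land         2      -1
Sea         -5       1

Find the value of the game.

Row minima: Land → -1, Sea → -5; maximin = -1.
Column maxima: Fortify → 2, Screen → 1; minimax = 1.
-1 ≠ 1, so there is no saddle point; optimal play is mixed.
Let the attacker play Land with probability p. Expected payoff against Fortify: 2p + (-5)(1−p) = 7p − 5; against Screen: (-1)p + 1(1−p) = −2p + 1.
Setting these equal: 7p − 5 = −2p + 1 ⇒ 9p = 6 ⇒ p = 2/3, and the value is (7)·(2/3) − 5 = -1/3.
For the defender: with q = P(Fortify), equating Land's and Sea's payoffs gives 3q − 1 = −6q + 1 ⇒ q = 2/9.

-1/3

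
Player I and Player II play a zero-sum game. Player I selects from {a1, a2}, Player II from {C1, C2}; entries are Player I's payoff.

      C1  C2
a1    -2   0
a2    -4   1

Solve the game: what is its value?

Row minima: a1 → -2, a2 → -4; maximin = -2.
Column maxima: C1 → -2, C2 → 1; minimax = -2.
Since maximin = minimax = -2, there is a saddle point and the value is -2.

-2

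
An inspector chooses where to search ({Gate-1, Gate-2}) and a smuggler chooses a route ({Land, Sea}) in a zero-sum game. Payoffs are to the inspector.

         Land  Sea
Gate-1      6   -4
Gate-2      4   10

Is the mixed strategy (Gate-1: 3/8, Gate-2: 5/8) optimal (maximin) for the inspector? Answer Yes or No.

Yes

Against Land this mix gives (3/8)·6 + (5/8)·4 = 19/4.
Against Sea this mix gives (3/8)·(-4) + (5/8)·10 = 19/4.
All of the smuggler's active replies (Land, Sea) yield 19/4, and no column does worse for the inspector. The mix makes the smuggler indifferent and guarantees 19/4, so it is optimal.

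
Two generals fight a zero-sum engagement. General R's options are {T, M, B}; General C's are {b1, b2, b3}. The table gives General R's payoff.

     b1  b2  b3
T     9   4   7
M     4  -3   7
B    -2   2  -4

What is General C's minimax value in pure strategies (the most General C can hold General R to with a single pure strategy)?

4

Column maxima: b1 → 9, b2 → 4, b3 → 7.
The smallest of these is 4.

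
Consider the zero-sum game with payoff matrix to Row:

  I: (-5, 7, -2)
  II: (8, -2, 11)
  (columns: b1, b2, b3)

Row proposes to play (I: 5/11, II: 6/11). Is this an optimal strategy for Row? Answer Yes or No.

Yes

Against b1 this mix gives (5/11)·(-5) + (6/11)·8 = 23/11.
Against b2 this mix gives (5/11)·7 + (6/11)·(-2) = 23/11.
Against b3 this mix gives (5/11)·(-2) + (6/11)·11 = 56/11.
All of Column's active replies (b1, b2) yield 23/11, and no column does worse for Row. The mix makes Column indifferent and guarantees 23/11, so it is optimal.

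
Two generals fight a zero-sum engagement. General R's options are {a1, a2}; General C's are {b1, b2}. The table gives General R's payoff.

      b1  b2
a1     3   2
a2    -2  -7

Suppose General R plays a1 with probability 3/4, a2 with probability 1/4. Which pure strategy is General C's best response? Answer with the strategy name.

If General C plays b1, General R's expected payoff is (3/4)·3 + (1/4)·(-2) = 7/4.
If General C plays b2, General R's expected payoff is (3/4)·2 + (1/4)·(-7) = -1/4.
General C minimizes General R's payoff; the smallest is -1/4, so the best response is b2.

b2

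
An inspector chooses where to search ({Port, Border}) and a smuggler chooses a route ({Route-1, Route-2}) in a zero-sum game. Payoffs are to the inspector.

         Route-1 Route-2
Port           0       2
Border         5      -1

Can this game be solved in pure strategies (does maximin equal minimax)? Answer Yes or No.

No

Row minima: Port → 0, Border → -1; maximin = 0.
Column maxima: Route-1 → 5, Route-2 → 2; minimax = 2.
0 ≠ 2, so no pure-strategy equilibrium exists.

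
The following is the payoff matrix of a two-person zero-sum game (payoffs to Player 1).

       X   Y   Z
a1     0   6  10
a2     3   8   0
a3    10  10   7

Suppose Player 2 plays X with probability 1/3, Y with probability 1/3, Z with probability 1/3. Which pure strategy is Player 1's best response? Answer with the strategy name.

a3

Expected payoff of a1: (1/3)·0 + (1/3)·6 + (1/3)·10 = 16/3.
Expected payoff of a2: (1/3)·3 + (1/3)·8 + (1/3)·0 = 11/3.
Expected payoff of a3: (1/3)·10 + (1/3)·10 + (1/3)·7 = 9.
The largest is 9, so Player 1's best response is a3.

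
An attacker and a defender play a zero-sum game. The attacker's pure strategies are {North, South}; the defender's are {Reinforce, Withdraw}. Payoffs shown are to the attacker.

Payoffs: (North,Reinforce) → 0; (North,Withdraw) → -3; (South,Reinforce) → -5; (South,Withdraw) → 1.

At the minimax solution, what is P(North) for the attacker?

2/3

Row minima: North → -3, South → -5; maximin = -3.
Column maxima: Reinforce → 0, Withdraw → 1; minimax = 0.
-3 ≠ 0, so there is no saddle point; optimal play is mixed.
Let the attacker play North with probability p. Expected payoff against Reinforce: 0p + (-5)(1−p) = 5p − 5; against Withdraw: (-3)p + 1(1−p) = −4p + 1.
Setting these equal: 5p − 5 = −4p + 1 ⇒ 9p = 6 ⇒ p = 2/3, and the value is (5)·(2/3) − 5 = -5/3.
For the defender: with q = P(Reinforce), equating North's and South's payoffs gives 3q − 3 = −6q + 1 ⇒ q = 4/9.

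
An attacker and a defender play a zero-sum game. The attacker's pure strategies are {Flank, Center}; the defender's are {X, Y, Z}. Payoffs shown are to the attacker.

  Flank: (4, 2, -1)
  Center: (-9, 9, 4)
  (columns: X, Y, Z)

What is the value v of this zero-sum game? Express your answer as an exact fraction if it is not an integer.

7/18

Row minima: Flank → -1, Center → -9; maximin = -1.
Column maxima: X → 4, Y → 9, Z → 4; minimax = 4.
-1 ≠ 4, so there is no saddle point; optimal play is mixed.
Y is strictly dominated by Z (it gives the attacker strictly more in every row), so the defender never plays it.
On the remaining 2×2 (Flank, Center vs X, Z):
Let the attacker play Flank with probability p. Expected payoff against X: 4p + (-9)(1−p) = 13p − 9; against Z: (-1)p + 4(1−p) = −5p + 4.
Setting these equal: 13p − 9 = −5p + 4 ⇒ 18p = 13 ⇒ p = 13/18, and the value is (13)·(13/18) − 9 = 7/18.
For the defender: with q = P(X), equating Flank's and Center's payoffs gives 5q − 1 = −13q + 4 ⇒ q = 5/18.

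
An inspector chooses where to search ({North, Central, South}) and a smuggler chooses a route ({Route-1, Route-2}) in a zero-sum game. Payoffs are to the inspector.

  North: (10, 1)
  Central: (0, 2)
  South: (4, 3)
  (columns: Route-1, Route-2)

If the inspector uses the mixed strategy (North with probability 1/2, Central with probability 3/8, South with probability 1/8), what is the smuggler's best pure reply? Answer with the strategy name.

If the smuggler plays Route-1, the inspector's expected payoff is (1/2)·10 + (3/8)·0 + (1/8)·4 = 11/2.
If the smuggler plays Route-2, the inspector's expected payoff is (1/2)·1 + (3/8)·2 + (1/8)·3 = 13/8.
The smuggler minimizes the inspector's payoff; the smallest is 13/8, so the best response is Route-2.

Route-2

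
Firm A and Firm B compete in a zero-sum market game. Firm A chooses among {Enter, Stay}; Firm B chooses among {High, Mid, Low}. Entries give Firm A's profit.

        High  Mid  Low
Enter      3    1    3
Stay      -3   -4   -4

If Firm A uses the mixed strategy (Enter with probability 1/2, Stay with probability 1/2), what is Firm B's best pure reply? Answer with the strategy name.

Mid

If Firm B plays High, Firm A's expected payoff is (1/2)·3 + (1/2)·(-3) = 0.
If Firm B plays Mid, Firm A's expected payoff is (1/2)·1 + (1/2)·(-4) = -3/2.
If Firm B plays Low, Firm A's expected payoff is (1/2)·3 + (1/2)·(-4) = -1/2.
Firm B minimizes Firm A's payoff; the smallest is -3/2, so the best response is Mid.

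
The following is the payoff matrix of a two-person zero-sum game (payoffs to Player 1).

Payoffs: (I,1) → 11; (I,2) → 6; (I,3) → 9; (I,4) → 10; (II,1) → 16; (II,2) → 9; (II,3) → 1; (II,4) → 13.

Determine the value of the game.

75/11

Row minima: I → 6, II → 1; maximin = 6.
Column maxima: 1 → 16, 2 → 9, 3 → 9, 4 → 13; minimax = 9.
6 ≠ 9, so there is no saddle point; optimal play is mixed.
1 is strictly dominated by 2 (it gives Player 1 strictly more in every row), so Player 2 never plays it.
4 is strictly dominated by 2 (it gives Player 1 strictly more in every row), so Player 2 never plays it.
On the remaining 2×2 (I, II vs 2, 3):
Let Player 1 play I with probability p. Expected payoff against 2: 6p + 9(1−p) = −3p + 9; against 3: 9p + 1(1−p) = 8p + 1.
Setting these equal: −3p + 9 = 8p + 1 ⇒ −11p = -8 ⇒ p = 8/11, and the value is (-3)·(8/11) + 9 = 75/11.
For Player 2: with q = P(2), equating I's and II's payoffs gives −3q + 9 = 8q + 1 ⇒ q = 8/11.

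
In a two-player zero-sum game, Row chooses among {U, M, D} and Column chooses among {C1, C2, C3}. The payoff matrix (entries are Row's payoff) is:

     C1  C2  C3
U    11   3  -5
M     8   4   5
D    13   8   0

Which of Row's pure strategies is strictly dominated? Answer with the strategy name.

D gives a strictly higher payoff than U against every column: 13 > 11, 8 > 3, 0 > -5.
So U is strictly dominated and Row never plays it.

U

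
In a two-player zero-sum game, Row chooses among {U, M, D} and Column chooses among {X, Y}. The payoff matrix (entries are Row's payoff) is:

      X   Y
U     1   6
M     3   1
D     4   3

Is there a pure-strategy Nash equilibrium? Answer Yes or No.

No

Row minima: U → 1, M → 1, D → 3; maximin = 3.
Column maxima: X → 4, Y → 6; minimax = 4.
3 ≠ 4, so no pure-strategy equilibrium exists.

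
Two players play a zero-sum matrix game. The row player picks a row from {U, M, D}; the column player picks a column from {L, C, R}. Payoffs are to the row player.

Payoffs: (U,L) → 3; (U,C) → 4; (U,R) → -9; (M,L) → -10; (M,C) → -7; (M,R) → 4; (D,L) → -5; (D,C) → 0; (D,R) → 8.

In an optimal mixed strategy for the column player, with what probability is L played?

17/25

Row minima: U → -9, M → -10, D → -5; maximin = -5.
Column maxima: L → 3, C → 4, R → 8; minimax = 3.
-5 ≠ 3, so there is no saddle point; optimal play is mixed.
M is strictly dominated by D, so the row player never plays it.
C is strictly dominated by L (it gives the row player strictly more in every row), so the column player never plays it.
On the remaining 2×2 (U, D vs L, R):
Let the row player play U with probability p. Expected payoff against L: 3p + (-5)(1−p) = 8p − 5; against R: (-9)p + 8(1−p) = −17p + 8.
Setting these equal: 8p − 5 = −17p + 8 ⇒ 25p = 13 ⇒ p = 13/25, and the value is (8)·(13/25) − 5 = -21/25.
For the column player: with q = P(L), equating U's and D's payoffs gives 12q − 9 = −13q + 8 ⇒ q = 17/25.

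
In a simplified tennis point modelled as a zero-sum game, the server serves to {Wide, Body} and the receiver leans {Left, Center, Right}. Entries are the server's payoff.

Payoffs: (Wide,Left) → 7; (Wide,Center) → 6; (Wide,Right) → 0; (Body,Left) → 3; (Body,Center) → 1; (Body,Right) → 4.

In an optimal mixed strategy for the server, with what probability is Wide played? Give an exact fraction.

1/3

Row minima: Wide → 0, Body → 1; maximin = 1.
Column maxima: Left → 7, Center → 6, Right → 4; minimax = 4.
1 ≠ 4, so there is no saddle point; optimal play is mixed.
Left is strictly dominated by Center (it gives the server strictly more in every row), so the receiver never plays it.
On the remaining 2×2 (Wide, Body vs Center, Right):
Let the server play Wide with probability p. Expected payoff against Center: 6p + 1(1−p) = 5p + 1; against Right: 0p + 4(1−p) = −4p + 4.
Setting these equal: 5p + 1 = −4p + 4 ⇒ 9p = 3 ⇒ p = 1/3, and the value is (5)·(1/3) + 1 = 8/3.
For the receiver: with q = P(Center), equating Wide's and Body's payoffs gives 6q = −3q + 4 ⇒ q = 4/9.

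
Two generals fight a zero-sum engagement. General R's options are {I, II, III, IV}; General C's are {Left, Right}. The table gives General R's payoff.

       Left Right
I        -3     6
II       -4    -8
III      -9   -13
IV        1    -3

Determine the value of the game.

Row minima: I → -3, II → -8, III → -13, IV → -3; maximin = -3.
Column maxima: Left → 1, Right → 6; minimax = 1.
-3 ≠ 1, so there is no saddle point; optimal play is mixed.
II is strictly dominated by I, so General R never plays it.
III is strictly dominated by I, so General R never plays it.
On the remaining 2×2 (I, IV vs Left, Right):
Let General R play I with probability p. Expected payoff against Left: (-3)p + 1(1−p) = −4p + 1; against Right: 6p + (-3)(1−p) = 9p − 3.
Setting these equal: −4p + 1 = 9p − 3 ⇒ −13p = -4 ⇒ p = 4/13, and the value is (-4)·(4/13) + 1 = -3/13.
For General C: with q = P(Left), equating I's and IV's payoffs gives −9q + 6 = 4q − 3 ⇒ q = 9/13.

-3/13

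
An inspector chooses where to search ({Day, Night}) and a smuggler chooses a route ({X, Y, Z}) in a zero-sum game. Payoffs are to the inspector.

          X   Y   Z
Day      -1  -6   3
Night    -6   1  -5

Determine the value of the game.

Row minima: Day → -6, Night → -6; maximin = -6.
Column maxima: X → -1, Y → 1, Z → 3; minimax = -1.
-6 ≠ -1, so there is no saddle point; optimal play is mixed.
Z is strictly dominated by X (it gives the inspector strictly more in every row), so the smuggler never plays it.
On the remaining 2×2 (Day, Night vs X, Y):
Let the inspector play Day with probability p. Expected payoff against X: (-1)p + (-6)(1−p) = 5p − 6; against Y: (-6)p + 1(1−p) = −7p + 1.
Setting these equal: 5p − 6 = −7p + 1 ⇒ 12p = 7 ⇒ p = 7/12, and the value is (5)·(7/12) − 6 = -37/12.
For the smuggler: with q = P(X), equating Day's and Night's payoffs gives 5q − 6 = −7q + 1 ⇒ q = 7/12.

-37/12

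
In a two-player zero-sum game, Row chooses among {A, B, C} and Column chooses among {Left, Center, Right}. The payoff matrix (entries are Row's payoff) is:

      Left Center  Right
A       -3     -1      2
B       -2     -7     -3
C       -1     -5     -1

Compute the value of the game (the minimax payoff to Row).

Row minima: A → -3, B → -7, C → -5; maximin = -3.
Column maxima: Left → -1, Center → -1, Right → 2; minimax = -1.
-3 ≠ -1, so there is no saddle point; optimal play is mixed.
B is strictly dominated by C, so Row never plays it.
Right is strictly dominated by Center (it gives Row strictly more in every row), so Column never plays it.
On the remaining 2×2 (A, C vs Left, Center):
Let Row play A with probability p. Expected payoff against Left: (-3)p + (-1)(1−p) = −2p − 1; against Center: (-1)p + (-5)(1−p) = 4p − 5.
Setting these equal: −2p − 1 = 4p − 5 ⇒ −6p = -4 ⇒ p = 2/3, and the value is (-2)·(2/3) − 1 = -7/3.
For Column: with q = P(Left), equating A's and C's payoffs gives −2q − 1 = 4q − 5 ⇒ q = 2/3.

-7/3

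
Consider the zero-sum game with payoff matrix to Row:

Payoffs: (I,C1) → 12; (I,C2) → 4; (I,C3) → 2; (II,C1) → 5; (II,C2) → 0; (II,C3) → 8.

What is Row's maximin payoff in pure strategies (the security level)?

2

Row minima: I → 2, II → 0.
The best of these is 2.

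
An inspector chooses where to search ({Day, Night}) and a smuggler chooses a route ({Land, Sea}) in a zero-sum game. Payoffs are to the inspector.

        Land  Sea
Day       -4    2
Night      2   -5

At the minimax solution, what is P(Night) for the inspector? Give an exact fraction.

6/13

Row minima: Day → -4, Night → -5; maximin = -4.
Column maxima: Land → 2, Sea → 2; minimax = 2.
-4 ≠ 2, so there is no saddle point; optimal play is mixed.
Let the inspector play Day with probability p. Expected payoff against Land: (-4)p + 2(1−p) = −6p + 2; against Sea: 2p + (-5)(1−p) = 7p − 5.
Setting these equal: −6p + 2 = 7p − 5 ⇒ −13p = -7 ⇒ p = 7/13, and the value is (-6)·(7/13) + 2 = -16/13.
For the smuggler: with q = P(Land), equating Day's and Night's payoffs gives −6q + 2 = 7q − 5 ⇒ q = 7/13.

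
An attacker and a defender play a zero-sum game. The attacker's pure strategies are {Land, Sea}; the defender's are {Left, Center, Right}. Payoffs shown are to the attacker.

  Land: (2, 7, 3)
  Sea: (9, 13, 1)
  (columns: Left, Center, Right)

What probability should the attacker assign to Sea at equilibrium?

Row minima: Land → 2, Sea → 1; maximin = 2.
Column maxima: Left → 9, Center → 13, Right → 3; minimax = 3.
2 ≠ 3, so there is no saddle point; optimal play is mixed.
Center is strictly dominated by Left (it gives the attacker strictly more in every row), so the defender never plays it.
On the remaining 2×2 (Land, Sea vs Left, Right):
Let the attacker play Land with probability p. Expected payoff against Left: 2p + 9(1−p) = −7p + 9; against Right: 3p + 1(1−p) = 2p + 1.
Setting these equal: −7p + 9 = 2p + 1 ⇒ −9p = -8 ⇒ p = 8/9, and the value is (-7)·(8/9) + 9 = 25/9.
For the defender: with q = P(Left), equating Land's and Sea's payoffs gives −q + 3 = 8q + 1 ⇒ q = 2/9.

1/9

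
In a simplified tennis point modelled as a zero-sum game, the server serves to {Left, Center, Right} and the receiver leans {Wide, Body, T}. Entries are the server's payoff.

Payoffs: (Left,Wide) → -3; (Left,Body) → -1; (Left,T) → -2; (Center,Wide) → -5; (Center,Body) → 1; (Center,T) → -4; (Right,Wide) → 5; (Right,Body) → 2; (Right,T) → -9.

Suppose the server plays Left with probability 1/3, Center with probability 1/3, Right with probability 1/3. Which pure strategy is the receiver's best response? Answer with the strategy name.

If the receiver plays Wide, the server's expected payoff is (1/3)·(-3) + (1/3)·(-5) + (1/3)·5 = -1.
If the receiver plays Body, the server's expected payoff is (1/3)·(-1) + (1/3)·1 + (1/3)·2 = 2/3.
If the receiver plays T, the server's expected payoff is (1/3)·(-2) + (1/3)·(-4) + (1/3)·(-9) = -5.
The receiver minimizes the server's payoff; the smallest is -5, so the best response is T.

T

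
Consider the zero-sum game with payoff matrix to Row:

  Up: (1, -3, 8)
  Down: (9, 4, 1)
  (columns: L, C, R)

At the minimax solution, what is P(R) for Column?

Row minima: Up → -3, Down → 1; maximin = 1.
Column maxima: L → 9, C → 4, R → 8; minimax = 4.
1 ≠ 4, so there is no saddle point; optimal play is mixed.
L is strictly dominated by C (it gives Row strictly more in every row), so Column never plays it.
On the remaining 2×2 (Up, Down vs C, R):
Let Row play Up with probability p. Expected payoff against C: (-3)p + 4(1−p) = −7p + 4; against R: 8p + 1(1−p) = 7p + 1.
Setting these equal: −7p + 4 = 7p + 1 ⇒ −14p = -3 ⇒ p = 3/14, and the value is (-7)·(3/14) + 4 = 5/2.
For Column: with q = P(C), equating Up's and Down's payoffs gives −11q + 8 = 3q + 1 ⇒ q = 1/2.

1/2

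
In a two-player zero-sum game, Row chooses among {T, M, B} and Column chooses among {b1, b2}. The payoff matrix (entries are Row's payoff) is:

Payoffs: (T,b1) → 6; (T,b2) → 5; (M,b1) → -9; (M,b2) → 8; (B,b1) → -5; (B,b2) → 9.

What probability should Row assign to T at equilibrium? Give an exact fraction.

14/15

Row minima: T → 5, M → -9, B → -5; maximin = 5.
Column maxima: b1 → 6, b2 → 9; minimax = 6.
5 ≠ 6, so there is no saddle point; optimal play is mixed.
M is strictly dominated by B, so Row never plays it.
On the remaining 2×2 (T, B vs b1, b2):
Let Row play T with probability p. Expected payoff against b1: 6p + (-5)(1−p) = 11p − 5; against b2: 5p + 9(1−p) = −4p + 9.
Setting these equal: 11p − 5 = −4p + 9 ⇒ 15p = 14 ⇒ p = 14/15, and the value is (11)·(14/15) − 5 = 79/15.
For Column: with q = P(b1), equating T's and B's payoffs gives q + 5 = −14q + 9 ⇒ q = 4/15.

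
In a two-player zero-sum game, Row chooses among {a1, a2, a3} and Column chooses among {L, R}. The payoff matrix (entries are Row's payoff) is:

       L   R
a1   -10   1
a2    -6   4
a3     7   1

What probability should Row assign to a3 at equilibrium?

5/8

Row minima: a1 → -10, a2 → -6, a3 → 1; maximin = 1.
Column maxima: L → 7, R → 4; minimax = 4.
1 ≠ 4, so there is no saddle point; optimal play is mixed.
a1 is strictly dominated by a2, so Row never plays it.
On the remaining 2×2 (a2, a3 vs L, R):
Let Row play a2 with probability p. Expected payoff against L: (-6)p + 7(1−p) = −13p + 7; against R: 4p + 1(1−p) = 3p + 1.
Setting these equal: −13p + 7 = 3p + 1 ⇒ −16p = -6 ⇒ p = 3/8, and the value is (-13)·(3/8) + 7 = 17/8.
For Column: with q = P(L), equating a2's and a3's payoffs gives −10q + 4 = 6q + 1 ⇒ q = 3/16.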